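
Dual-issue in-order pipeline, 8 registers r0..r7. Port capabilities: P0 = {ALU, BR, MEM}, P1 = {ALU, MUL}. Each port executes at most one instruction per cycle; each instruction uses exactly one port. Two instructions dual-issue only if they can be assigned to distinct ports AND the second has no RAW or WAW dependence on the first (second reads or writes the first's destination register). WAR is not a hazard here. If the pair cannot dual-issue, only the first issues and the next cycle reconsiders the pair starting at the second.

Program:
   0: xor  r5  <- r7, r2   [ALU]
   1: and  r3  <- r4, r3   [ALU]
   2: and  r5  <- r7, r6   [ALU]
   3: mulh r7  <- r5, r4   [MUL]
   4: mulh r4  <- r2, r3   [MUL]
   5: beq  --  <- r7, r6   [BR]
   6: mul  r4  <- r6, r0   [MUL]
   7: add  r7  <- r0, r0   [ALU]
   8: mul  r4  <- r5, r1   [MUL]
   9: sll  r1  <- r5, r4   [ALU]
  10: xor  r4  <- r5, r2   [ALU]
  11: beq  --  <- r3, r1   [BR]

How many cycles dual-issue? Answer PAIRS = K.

PAIRS = 4

0. xor and @i0/i1  | 2-wide
1. and @i2  | RAW r5
2. mulh @i3  | no-port MUL/MUL
3. mulh beq @i4/i5  | 2-wide
4. mul add @i6/i7  | 2-wide
5. mul @i8  | RAW r4
6. sll xor @i9/i10  | 2-wide
7. beq @i11  | tail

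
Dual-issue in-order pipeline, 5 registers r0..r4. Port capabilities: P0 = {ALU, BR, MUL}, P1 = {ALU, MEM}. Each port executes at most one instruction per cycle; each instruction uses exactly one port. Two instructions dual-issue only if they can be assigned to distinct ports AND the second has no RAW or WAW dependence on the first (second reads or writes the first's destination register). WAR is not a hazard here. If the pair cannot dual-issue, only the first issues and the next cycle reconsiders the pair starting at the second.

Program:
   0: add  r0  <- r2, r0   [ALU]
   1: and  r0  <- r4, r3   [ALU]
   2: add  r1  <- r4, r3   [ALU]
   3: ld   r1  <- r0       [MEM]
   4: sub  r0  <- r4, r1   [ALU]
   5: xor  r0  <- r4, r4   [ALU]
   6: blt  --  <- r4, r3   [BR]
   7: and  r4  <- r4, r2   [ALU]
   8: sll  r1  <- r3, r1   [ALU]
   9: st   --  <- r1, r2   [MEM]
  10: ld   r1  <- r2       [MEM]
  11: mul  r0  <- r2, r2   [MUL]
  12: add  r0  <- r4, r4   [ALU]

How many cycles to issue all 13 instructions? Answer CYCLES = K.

CYCLES = 9

t=0 i0:add.ALU ; WAW r0
t=1 i1+i2:and.ALU/add.ALU ; pair
t=2 i3:ld.MEM ; RAW r1
t=3 i4:sub.ALU ; WAW r0
t=4 i5+i6:xor.ALU/blt.BR ; pair
t=5 i7+i8:and.ALU/sll.ALU ; pair
t=6 i9:st.MEM ; no-port MEM/MEM
t=7 i10+i11:ld.MEM/mul.MUL ; pair
t=8 i12:add.ALU ; tail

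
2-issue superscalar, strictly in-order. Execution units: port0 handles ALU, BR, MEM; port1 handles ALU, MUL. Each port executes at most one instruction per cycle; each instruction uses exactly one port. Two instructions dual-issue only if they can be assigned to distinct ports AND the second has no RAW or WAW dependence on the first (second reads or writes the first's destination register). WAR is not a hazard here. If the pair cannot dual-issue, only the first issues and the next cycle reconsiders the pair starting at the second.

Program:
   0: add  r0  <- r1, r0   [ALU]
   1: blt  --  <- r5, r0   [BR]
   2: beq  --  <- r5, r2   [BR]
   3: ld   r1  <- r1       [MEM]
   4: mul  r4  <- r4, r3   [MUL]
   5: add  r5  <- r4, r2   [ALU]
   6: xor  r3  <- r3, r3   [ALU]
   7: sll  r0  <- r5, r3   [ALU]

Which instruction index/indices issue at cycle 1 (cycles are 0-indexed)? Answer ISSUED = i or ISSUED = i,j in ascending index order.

c0: i0 add.ALU  RAW r0
c1: i1 blt.BR  no-port BR/BR
c2: i2 beq.BR  no-port BR/MEM
c3: i3+i4 ld.MEM;mul.MUL  2-wide
c4: i5+i6 add.ALU;xor.ALU  2-wide
c5: i7 sll.ALU  tail

ISSUED = 1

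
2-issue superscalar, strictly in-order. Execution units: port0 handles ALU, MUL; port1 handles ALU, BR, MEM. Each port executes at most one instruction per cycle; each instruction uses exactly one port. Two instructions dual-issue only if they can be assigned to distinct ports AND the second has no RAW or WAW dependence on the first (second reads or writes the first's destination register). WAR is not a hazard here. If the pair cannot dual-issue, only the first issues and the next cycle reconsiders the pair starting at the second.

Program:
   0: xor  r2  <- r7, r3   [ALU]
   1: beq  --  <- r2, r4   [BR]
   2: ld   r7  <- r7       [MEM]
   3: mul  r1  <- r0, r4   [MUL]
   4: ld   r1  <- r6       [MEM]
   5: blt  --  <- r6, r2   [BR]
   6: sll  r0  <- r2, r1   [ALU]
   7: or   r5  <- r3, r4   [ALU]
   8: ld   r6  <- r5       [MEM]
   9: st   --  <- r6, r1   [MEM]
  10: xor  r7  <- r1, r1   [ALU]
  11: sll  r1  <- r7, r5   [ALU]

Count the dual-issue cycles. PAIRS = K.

PAIRS = 3

t=0 i0:xor ; RAW r2
t=1 i1:beq ; no-port BR/MEM
t=2 i2&i3:ld+mul ; dual
t=3 i4:ld ; no-port MEM/BR
t=4 i5&i6:blt+sll ; dual
t=5 i7:or ; RAW r5
t=6 i8:ld ; no-port MEM/MEM
t=7 i9&i10:st+xor ; dual
t=8 i11:sll ; tail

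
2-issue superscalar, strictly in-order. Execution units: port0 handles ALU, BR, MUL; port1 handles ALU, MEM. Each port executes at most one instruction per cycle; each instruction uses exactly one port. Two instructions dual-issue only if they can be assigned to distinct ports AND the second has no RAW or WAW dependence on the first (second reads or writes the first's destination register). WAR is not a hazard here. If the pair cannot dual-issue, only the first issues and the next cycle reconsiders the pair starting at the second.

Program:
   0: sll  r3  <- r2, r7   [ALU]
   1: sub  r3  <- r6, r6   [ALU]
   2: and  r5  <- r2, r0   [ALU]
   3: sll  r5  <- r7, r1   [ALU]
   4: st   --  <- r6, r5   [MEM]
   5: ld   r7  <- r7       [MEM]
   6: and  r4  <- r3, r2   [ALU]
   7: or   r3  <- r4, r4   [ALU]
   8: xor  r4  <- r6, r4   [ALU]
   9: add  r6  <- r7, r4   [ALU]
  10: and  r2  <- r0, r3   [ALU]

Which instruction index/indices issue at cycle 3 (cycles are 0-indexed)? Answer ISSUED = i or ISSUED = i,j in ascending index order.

ISSUED = 4

0. sll @i0  | WAW r3
1. sub and @i1,i2  | 2-wide
2. sll @i3  | RAW r5
3. st @i4  | no-port MEM/MEM
4. ld and @i5,i6  | 2-wide
5. or xor @i7,i8  | 2-wide
6. add and @i9,i10  | 2-wide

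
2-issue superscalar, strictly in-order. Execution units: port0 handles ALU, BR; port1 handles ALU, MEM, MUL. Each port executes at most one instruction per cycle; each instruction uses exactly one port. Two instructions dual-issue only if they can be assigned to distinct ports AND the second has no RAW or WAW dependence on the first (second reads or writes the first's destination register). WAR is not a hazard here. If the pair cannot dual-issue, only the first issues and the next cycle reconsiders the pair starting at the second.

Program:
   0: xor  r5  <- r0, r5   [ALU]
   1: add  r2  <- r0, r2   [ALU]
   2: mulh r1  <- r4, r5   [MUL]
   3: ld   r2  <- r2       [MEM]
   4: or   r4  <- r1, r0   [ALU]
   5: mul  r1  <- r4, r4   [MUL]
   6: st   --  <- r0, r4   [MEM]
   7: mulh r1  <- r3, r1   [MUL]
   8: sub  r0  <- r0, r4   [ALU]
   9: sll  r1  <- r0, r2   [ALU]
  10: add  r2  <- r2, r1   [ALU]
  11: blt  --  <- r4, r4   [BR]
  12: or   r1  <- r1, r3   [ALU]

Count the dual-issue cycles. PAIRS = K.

t=0 i0&i1:xor.ALU;add.ALU ; 2-wide
t=1 i2:mulh.MUL ; no-port MUL/MEM
t=2 i3&i4:ld.MEM;or.ALU ; 2-wide
t=3 i5:mul.MUL ; no-port MUL/MEM
t=4 i6:st.MEM ; no-port MEM/MUL
t=5 i7&i8:mulh.MUL;sub.ALU ; 2-wide
t=6 i9:sll.ALU ; RAW r1
t=7 i10&i11:add.ALU;blt.BR ; 2-wide
t=8 i12:or.ALU ; tail

PAIRS = 4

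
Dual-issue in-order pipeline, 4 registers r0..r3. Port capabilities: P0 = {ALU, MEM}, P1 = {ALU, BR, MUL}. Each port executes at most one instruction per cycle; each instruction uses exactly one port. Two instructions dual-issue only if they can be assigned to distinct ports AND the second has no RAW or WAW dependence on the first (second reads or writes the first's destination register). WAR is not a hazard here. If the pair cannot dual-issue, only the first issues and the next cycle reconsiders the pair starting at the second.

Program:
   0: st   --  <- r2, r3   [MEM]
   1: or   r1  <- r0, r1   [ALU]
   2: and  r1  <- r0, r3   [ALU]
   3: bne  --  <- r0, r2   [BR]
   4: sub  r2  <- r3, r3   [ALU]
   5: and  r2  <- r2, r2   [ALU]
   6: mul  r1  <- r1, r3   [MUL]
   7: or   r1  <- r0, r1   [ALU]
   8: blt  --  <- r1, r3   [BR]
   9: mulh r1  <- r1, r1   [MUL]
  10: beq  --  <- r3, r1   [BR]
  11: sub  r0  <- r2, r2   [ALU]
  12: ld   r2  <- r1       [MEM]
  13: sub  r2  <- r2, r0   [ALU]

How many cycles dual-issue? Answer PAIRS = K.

[0] i0+i1  st/or  -- pair
[1] i2+i3  and/bne  -- pair
[2] i4  sub  -- RAW+WAW r2
[3] i5+i6  and/mul  -- pair
[4] i7  or  -- RAW r1
[5] i8  blt  -- no-port BR/MUL
[6] i9  mulh  -- no-port MUL/BR
[7] i10+i11  beq/sub  -- pair
[8] i12  ld  -- RAW+WAW r2
[9] i13  sub  -- tail

PAIRS = 4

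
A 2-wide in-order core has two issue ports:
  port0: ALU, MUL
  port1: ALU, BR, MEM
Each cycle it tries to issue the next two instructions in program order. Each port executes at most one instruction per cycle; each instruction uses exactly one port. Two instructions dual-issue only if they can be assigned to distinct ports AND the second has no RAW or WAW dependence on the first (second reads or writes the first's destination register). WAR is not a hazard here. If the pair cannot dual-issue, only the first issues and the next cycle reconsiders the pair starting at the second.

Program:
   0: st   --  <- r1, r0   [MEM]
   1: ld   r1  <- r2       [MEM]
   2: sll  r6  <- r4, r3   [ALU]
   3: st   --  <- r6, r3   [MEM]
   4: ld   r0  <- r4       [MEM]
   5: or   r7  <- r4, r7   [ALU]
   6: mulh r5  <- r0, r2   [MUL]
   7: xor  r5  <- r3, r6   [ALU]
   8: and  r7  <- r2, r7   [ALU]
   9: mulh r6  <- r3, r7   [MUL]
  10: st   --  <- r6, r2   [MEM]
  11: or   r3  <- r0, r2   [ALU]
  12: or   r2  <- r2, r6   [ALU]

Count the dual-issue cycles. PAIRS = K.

#0 head=0: st.MEM i0 no-port MEM/MEM
#1 head=1: ld.MEM;sll.ALU i1/i2 pair
#2 head=3: st.MEM i3 no-port MEM/MEM
#3 head=4: ld.MEM;or.ALU i4/i5 pair
#4 head=6: mulh.MUL i6 WAW r5
#5 head=7: xor.ALU;and.ALU i7/i8 pair
#6 head=9: mulh.MUL i9 RAW r6
#7 head=10: st.MEM;or.ALU i10/i11 pair
#8 head=12: or.ALU i12 tail

PAIRS = 4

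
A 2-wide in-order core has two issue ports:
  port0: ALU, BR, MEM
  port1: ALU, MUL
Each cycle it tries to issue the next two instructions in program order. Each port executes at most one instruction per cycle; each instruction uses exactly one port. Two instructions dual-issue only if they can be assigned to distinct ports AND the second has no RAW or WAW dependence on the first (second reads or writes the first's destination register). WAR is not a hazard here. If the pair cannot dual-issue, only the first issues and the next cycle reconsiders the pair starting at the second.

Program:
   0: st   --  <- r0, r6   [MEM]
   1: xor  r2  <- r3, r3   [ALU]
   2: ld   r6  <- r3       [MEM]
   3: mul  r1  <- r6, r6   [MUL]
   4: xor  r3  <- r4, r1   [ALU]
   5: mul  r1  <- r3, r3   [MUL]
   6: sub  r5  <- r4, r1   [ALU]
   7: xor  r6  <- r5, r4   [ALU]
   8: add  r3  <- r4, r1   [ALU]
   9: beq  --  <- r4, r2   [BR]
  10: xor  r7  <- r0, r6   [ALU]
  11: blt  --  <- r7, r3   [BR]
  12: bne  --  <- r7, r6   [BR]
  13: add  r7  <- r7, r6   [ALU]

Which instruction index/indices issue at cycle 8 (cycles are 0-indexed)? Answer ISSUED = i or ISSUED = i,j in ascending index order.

[0] i0&i1  st.MEM+xor.ALU  -- pair
[1] i2  ld.MEM  -- RAW r6
[2] i3  mul.MUL  -- RAW r1
[3] i4  xor.ALU  -- RAW r3
[4] i5  mul.MUL  -- RAW r1
[5] i6  sub.ALU  -- RAW r5
[6] i7&i8  xor.ALU+add.ALU  -- pair
[7] i9&i10  beq.BR+xor.ALU  -- pair
[8] i11  blt.BR  -- no-port BR/BR
[9] i12&i13  bne.BR+add.ALU  -- pair

ISSUED = 11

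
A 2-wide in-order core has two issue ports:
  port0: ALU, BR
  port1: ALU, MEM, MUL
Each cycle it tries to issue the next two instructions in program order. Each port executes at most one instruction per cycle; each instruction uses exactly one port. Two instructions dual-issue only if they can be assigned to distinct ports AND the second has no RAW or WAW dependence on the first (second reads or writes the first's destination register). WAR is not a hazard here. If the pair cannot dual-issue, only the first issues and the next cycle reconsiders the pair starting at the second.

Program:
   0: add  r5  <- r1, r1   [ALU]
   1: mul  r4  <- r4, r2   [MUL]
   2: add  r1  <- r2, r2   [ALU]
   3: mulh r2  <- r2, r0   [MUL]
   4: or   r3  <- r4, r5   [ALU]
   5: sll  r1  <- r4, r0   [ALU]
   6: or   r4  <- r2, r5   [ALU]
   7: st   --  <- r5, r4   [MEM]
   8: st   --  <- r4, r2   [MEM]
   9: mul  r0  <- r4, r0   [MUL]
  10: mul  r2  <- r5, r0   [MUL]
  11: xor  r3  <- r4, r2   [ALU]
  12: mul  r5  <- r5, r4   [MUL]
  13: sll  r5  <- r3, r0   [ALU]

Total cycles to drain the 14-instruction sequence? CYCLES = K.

t=0 i0+i1:add.ALU;mul.MUL ; pair
t=1 i2+i3:add.ALU;mulh.MUL ; pair
t=2 i4+i5:or.ALU;sll.ALU ; pair
t=3 i6:or.ALU ; RAW r4
t=4 i7:st.MEM ; no-port MEM/MEM
t=5 i8:st.MEM ; no-port MEM/MUL
t=6 i9:mul.MUL ; no-port MUL/MUL
t=7 i10:mul.MUL ; RAW r2
t=8 i11+i12:xor.ALU;mul.MUL ; pair
t=9 i13:sll.ALU ; tail

CYCLES = 10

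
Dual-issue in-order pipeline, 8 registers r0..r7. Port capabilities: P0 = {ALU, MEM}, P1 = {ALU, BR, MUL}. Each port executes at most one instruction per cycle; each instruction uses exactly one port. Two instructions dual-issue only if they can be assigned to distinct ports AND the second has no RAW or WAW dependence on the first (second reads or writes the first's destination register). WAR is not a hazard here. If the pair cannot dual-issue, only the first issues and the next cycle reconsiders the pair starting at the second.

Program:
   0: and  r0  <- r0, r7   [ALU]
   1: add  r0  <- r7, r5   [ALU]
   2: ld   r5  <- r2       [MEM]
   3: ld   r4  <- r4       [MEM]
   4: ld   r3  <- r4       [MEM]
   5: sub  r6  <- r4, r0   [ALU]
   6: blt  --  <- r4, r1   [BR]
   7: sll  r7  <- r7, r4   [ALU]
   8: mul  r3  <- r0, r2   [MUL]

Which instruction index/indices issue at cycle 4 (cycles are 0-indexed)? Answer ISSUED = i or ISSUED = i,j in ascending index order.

t=0 i0:and.ALU ; WAW r0
t=1 i1+i2:add.ALU;ld.MEM ; 2-wide
t=2 i3:ld.MEM ; no-port MEM/MEM
t=3 i4+i5:ld.MEM;sub.ALU ; 2-wide
t=4 i6+i7:blt.BR;sll.ALU ; 2-wide
t=5 i8:mul.MUL ; tail

ISSUED = 6,7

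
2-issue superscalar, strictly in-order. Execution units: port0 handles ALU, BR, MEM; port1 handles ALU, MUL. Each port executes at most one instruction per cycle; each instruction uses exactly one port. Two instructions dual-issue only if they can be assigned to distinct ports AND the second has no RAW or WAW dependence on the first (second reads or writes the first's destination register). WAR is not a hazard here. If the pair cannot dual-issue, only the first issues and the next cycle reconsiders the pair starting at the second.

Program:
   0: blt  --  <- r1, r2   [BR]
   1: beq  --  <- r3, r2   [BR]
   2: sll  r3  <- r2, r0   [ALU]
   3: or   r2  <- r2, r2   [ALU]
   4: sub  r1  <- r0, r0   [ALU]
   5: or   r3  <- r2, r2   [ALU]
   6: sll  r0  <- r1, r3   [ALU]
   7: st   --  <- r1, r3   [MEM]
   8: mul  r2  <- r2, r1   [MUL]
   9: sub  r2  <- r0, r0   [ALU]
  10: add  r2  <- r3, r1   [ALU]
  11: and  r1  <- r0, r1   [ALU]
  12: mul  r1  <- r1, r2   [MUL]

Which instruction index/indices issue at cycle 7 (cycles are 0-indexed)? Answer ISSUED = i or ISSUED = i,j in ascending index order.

ISSUED = 10,11

0. blt.BR @i0  | no-port BR/BR
1. beq.BR/sll.ALU @i1/i2  | dual
2. or.ALU/sub.ALU @i3/i4  | dual
3. or.ALU @i5  | RAW r3
4. sll.ALU/st.MEM @i6/i7  | dual
5. mul.MUL @i8  | WAW r2
6. sub.ALU @i9  | WAW r2
7. add.ALU/and.ALU @i10/i11  | dual
8. mul.MUL @i12  | tail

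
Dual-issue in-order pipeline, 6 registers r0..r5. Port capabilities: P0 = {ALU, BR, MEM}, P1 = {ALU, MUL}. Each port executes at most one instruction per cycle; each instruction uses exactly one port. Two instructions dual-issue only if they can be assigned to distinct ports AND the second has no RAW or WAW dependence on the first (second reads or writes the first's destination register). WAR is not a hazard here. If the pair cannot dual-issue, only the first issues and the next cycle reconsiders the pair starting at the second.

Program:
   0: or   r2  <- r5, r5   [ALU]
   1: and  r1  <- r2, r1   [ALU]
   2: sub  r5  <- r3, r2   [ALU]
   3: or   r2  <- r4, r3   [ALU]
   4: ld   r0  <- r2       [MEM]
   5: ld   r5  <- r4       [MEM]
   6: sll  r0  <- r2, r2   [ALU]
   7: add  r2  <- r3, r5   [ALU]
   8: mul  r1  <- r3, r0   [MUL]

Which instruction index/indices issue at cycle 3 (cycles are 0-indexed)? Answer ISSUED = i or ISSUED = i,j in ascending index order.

t=0 i0:or.ALU ; RAW r2
t=1 i1,i2:and.ALU;sub.ALU ; 2-wide
t=2 i3:or.ALU ; RAW r2
t=3 i4:ld.MEM ; no-port MEM/MEM
t=4 i5,i6:ld.MEM;sll.ALU ; 2-wide
t=5 i7,i8:add.ALU;mul.MUL ; 2-wide

ISSUED = 4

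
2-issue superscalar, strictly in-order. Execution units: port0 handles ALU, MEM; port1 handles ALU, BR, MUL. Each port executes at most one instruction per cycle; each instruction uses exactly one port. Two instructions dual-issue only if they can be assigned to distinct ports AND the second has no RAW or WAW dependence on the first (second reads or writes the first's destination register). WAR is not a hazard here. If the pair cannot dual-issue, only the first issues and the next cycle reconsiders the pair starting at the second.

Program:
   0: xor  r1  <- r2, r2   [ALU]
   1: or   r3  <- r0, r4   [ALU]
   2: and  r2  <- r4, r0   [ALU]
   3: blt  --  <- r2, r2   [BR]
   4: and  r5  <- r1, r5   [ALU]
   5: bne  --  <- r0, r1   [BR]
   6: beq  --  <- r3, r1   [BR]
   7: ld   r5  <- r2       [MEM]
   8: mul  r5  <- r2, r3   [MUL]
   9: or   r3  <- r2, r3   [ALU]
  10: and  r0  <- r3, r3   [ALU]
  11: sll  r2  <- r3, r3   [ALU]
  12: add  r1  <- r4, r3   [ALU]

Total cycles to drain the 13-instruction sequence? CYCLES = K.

CYCLES = 8

0. xor or @i0/i1  | dual
1. and @i2  | RAW r2
2. blt and @i3/i4  | dual
3. bne @i5  | no-port BR/BR
4. beq ld @i6/i7  | dual
5. mul or @i8/i9  | dual
6. and sll @i10/i11  | dual
7. add @i12  | tail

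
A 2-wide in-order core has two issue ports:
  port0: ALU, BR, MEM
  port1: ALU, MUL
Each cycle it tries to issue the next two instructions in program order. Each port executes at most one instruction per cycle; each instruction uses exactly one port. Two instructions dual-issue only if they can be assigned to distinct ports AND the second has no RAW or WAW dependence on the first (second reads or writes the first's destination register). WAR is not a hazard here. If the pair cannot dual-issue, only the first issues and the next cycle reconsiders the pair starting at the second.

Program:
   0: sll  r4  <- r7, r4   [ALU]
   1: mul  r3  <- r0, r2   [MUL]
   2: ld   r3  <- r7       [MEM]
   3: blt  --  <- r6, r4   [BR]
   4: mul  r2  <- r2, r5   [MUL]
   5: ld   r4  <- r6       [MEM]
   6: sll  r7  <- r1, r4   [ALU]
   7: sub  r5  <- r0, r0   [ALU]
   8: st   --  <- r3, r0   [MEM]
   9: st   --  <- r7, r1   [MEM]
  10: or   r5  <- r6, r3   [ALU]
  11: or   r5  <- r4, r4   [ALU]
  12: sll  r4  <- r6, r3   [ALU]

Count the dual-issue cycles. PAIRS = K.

[0] i0,i1  sll.ALU mul.MUL  -- pair
[1] i2  ld.MEM  -- no-port MEM/BR
[2] i3,i4  blt.BR mul.MUL  -- pair
[3] i5  ld.MEM  -- RAW r4
[4] i6,i7  sll.ALU sub.ALU  -- pair
[5] i8  st.MEM  -- no-port MEM/MEM
[6] i9,i10  st.MEM or.ALU  -- pair
[7] i11,i12  or.ALU sll.ALU  -- pair

PAIRS = 5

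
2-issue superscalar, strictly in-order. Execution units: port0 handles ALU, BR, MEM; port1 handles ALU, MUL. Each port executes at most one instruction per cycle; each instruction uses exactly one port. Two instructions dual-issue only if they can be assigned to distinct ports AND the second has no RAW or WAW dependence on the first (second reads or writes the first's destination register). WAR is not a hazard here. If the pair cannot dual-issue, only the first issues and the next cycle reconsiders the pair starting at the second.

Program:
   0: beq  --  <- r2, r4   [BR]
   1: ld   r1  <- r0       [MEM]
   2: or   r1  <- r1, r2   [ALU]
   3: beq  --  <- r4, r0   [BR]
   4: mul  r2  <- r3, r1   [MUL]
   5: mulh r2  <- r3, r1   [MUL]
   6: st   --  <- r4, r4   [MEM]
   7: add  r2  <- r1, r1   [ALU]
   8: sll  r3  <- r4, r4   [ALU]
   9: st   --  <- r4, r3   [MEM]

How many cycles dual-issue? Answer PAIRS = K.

c0: i0 beq.BR  no-port BR/MEM
c1: i1 ld.MEM  RAW+WAW r1
c2: i2/i3 or.ALU/beq.BR  dual
c3: i4 mul.MUL  no-port MUL/MUL
c4: i5/i6 mulh.MUL/st.MEM  dual
c5: i7/i8 add.ALU/sll.ALU  dual
c6: i9 st.MEM  tail

PAIRS = 3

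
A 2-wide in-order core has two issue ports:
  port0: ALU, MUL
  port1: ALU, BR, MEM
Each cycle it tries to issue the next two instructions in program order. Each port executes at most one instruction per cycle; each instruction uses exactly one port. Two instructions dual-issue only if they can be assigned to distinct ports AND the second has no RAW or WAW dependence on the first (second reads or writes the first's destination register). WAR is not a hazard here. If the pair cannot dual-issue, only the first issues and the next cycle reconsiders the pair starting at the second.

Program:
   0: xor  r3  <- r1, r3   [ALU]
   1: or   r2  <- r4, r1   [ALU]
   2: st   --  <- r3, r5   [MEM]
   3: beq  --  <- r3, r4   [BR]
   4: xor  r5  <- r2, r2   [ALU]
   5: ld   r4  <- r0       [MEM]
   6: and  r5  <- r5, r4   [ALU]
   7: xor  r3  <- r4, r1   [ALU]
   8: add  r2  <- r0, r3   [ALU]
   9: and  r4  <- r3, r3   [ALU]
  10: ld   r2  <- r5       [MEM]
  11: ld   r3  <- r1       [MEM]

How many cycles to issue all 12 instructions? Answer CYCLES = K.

#0 head=0: xor.ALU;or.ALU i0&i1 dual
#1 head=2: st.MEM i2 no-port MEM/BR
#2 head=3: beq.BR;xor.ALU i3&i4 dual
#3 head=5: ld.MEM i5 RAW r4
#4 head=6: and.ALU;xor.ALU i6&i7 dual
#5 head=8: add.ALU;and.ALU i8&i9 dual
#6 head=10: ld.MEM i10 no-port MEM/MEM
#7 head=11: ld.MEM i11 tail

CYCLES = 8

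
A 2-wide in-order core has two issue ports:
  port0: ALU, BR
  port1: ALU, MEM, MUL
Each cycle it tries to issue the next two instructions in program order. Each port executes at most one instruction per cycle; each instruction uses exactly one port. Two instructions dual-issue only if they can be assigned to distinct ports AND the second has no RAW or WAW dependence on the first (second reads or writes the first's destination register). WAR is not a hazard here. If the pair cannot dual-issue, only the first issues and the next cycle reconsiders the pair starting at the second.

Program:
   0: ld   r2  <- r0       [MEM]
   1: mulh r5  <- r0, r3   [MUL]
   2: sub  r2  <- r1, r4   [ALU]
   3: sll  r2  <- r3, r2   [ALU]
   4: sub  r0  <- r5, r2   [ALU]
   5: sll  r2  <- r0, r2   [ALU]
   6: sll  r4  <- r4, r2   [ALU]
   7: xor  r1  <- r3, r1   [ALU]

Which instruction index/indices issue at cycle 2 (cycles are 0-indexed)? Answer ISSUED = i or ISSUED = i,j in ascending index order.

ISSUED = 3

[0] i0  ld.MEM  -- no-port MEM/MUL
[1] i1+i2  mulh.MUL sub.ALU  -- 2-wide
[2] i3  sll.ALU  -- RAW r2
[3] i4  sub.ALU  -- RAW r0
[4] i5  sll.ALU  -- RAW r2
[5] i6+i7  sll.ALU xor.ALU  -- 2-wide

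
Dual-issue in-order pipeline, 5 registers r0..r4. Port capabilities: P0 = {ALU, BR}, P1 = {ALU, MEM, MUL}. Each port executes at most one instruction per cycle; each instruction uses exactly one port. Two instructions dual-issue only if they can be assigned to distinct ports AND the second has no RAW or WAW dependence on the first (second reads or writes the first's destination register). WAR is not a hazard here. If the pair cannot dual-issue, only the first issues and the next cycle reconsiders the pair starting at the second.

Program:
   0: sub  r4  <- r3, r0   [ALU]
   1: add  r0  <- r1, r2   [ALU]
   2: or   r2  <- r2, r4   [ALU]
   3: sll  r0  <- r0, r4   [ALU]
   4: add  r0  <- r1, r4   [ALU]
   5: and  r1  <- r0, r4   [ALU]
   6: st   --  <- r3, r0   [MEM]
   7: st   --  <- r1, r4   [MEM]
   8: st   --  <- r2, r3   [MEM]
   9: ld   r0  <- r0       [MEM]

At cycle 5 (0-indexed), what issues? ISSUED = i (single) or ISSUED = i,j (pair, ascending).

ISSUED = 8

  cy0 -> i0,i1 (sub/add) pair
  cy1 -> i2,i3 (or/sll) pair
  cy2 -> i4 (add) RAW r0
  cy3 -> i5,i6 (and/st) pair
  cy4 -> i7 (st) no-port MEM/MEM
  cy5 -> i8 (st) no-port MEM/MEM
  cy6 -> i9 (ld) tail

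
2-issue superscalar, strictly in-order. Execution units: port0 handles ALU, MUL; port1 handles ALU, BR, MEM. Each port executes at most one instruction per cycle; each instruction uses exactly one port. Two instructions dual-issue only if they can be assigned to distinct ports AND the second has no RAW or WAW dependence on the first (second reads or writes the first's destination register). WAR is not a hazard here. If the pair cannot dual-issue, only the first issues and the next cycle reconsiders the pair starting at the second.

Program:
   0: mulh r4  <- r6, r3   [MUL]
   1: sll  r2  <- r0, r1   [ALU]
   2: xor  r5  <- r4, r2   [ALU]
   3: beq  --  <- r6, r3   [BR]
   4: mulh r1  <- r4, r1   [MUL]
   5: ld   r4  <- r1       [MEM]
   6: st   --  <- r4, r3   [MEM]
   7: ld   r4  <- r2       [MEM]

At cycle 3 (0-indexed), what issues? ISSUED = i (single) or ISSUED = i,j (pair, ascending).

ISSUED = 5

#0 head=0: mulh/sll i0&i1 2-wide
#1 head=2: xor/beq i2&i3 2-wide
#2 head=4: mulh i4 RAW r1
#3 head=5: ld i5 no-port MEM/MEM
#4 head=6: st i6 no-port MEM/MEM
#5 head=7: ld i7 tail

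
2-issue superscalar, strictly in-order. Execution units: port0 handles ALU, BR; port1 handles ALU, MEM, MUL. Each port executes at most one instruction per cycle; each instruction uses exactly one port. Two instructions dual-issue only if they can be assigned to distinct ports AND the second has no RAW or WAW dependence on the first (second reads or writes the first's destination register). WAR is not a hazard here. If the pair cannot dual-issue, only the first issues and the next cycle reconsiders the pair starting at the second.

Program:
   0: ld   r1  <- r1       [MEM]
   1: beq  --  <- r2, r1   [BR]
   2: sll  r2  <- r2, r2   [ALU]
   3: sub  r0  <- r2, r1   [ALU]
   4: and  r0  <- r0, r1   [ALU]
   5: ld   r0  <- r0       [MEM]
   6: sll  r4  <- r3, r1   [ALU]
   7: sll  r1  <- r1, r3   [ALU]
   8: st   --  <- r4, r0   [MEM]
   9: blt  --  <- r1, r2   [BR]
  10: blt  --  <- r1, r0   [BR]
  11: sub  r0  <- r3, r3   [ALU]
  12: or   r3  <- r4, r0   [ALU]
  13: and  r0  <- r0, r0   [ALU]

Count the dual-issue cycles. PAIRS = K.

PAIRS = 5

c0: i0 ld  RAW r1
c1: i1,i2 beq;sll  dual
c2: i3 sub  RAW+WAW r0
c3: i4 and  RAW+WAW r0
c4: i5,i6 ld;sll  dual
c5: i7,i8 sll;st  dual
c6: i9 blt  no-port BR/BR
c7: i10,i11 blt;sub  dual
c8: i12,i13 or;and  dual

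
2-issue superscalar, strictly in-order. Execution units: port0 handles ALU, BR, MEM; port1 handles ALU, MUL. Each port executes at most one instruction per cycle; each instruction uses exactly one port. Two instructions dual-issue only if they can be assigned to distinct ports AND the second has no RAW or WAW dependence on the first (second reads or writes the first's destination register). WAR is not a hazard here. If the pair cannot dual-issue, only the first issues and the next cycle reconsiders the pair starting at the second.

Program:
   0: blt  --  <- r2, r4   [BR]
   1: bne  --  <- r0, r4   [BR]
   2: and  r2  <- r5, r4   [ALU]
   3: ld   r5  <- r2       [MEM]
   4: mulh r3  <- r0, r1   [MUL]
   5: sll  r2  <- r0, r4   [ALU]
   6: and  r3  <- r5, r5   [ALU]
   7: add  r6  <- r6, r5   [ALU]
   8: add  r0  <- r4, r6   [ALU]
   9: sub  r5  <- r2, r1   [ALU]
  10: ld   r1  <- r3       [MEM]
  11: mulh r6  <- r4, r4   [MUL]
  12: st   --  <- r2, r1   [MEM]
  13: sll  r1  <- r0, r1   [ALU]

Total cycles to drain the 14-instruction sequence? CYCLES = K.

t=0 i0:blt.BR ; no-port BR/BR
t=1 i1+i2:bne.BR and.ALU ; pair
t=2 i3+i4:ld.MEM mulh.MUL ; pair
t=3 i5+i6:sll.ALU and.ALU ; pair
t=4 i7:add.ALU ; RAW r6
t=5 i8+i9:add.ALU sub.ALU ; pair
t=6 i10+i11:ld.MEM mulh.MUL ; pair
t=7 i12+i13:st.MEM sll.ALU ; pair

CYCLES = 8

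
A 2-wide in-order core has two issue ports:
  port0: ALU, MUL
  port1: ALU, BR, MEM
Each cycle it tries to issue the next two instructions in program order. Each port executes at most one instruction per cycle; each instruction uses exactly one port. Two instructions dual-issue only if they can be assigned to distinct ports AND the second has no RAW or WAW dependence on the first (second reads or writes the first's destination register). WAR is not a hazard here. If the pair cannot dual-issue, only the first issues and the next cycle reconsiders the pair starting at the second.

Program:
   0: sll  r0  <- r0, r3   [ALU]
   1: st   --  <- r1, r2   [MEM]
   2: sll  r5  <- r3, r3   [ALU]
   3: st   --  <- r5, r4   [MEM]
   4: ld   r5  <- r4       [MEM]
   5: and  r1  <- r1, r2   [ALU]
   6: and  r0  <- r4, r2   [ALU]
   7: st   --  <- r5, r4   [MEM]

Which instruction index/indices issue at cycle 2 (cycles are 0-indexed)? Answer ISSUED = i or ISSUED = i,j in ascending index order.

ISSUED = 3

[0] i0+i1  sll.ALU st.MEM  -- pair
[1] i2  sll.ALU  -- RAW r5
[2] i3  st.MEM  -- no-port MEM/MEM
[3] i4+i5  ld.MEM and.ALU  -- pair
[4] i6+i7  and.ALU st.MEM  -- pair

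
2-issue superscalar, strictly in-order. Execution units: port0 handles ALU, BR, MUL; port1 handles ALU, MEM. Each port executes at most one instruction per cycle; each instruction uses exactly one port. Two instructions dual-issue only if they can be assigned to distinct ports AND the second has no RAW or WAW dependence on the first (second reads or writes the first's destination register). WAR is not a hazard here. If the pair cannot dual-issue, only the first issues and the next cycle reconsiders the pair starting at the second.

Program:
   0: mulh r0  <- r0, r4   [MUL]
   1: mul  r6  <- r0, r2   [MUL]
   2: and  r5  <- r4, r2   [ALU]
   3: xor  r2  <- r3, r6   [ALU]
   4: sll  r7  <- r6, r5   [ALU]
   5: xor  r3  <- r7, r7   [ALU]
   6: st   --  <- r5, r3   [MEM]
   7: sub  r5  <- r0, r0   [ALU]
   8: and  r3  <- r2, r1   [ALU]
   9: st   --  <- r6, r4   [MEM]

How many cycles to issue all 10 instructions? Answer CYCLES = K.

c0: i0 mulh.MUL  no-port MUL/MUL
c1: i1+i2 mul.MUL;and.ALU  2-wide
c2: i3+i4 xor.ALU;sll.ALU  2-wide
c3: i5 xor.ALU  RAW r3
c4: i6+i7 st.MEM;sub.ALU  2-wide
c5: i8+i9 and.ALU;st.MEM  2-wide

CYCLES = 6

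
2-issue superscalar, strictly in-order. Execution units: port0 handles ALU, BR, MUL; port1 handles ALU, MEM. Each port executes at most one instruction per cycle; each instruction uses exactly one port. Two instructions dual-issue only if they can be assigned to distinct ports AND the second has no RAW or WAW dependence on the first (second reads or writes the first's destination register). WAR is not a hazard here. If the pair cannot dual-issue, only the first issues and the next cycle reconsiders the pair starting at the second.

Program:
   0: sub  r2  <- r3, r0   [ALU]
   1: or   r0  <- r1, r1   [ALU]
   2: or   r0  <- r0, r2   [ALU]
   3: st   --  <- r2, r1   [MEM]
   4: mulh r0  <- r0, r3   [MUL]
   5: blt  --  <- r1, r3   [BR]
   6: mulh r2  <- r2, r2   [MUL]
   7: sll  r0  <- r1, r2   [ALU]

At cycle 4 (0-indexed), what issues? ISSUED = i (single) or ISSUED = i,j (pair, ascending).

ISSUED = 6

0. sub/or @i0/i1  | dual
1. or/st @i2/i3  | dual
2. mulh @i4  | no-port MUL/BR
3. blt @i5  | no-port BR/MUL
4. mulh @i6  | RAW r2
5. sll @i7  | tail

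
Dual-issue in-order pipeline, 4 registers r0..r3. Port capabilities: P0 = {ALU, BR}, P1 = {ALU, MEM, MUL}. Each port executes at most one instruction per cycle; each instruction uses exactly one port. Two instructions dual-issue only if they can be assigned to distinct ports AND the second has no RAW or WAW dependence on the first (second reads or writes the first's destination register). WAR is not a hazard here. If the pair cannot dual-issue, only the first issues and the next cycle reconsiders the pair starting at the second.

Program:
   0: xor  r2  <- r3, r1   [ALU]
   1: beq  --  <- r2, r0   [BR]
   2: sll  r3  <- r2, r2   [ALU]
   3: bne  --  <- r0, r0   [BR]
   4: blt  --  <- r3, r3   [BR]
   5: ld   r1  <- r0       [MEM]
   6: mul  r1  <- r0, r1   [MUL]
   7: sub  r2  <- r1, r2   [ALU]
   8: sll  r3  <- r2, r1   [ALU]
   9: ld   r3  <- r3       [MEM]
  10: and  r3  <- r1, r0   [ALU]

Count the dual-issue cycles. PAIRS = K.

PAIRS = 2

[0] i0  xor  -- RAW r2
[1] i1&i2  beq sll  -- pair
[2] i3  bne  -- no-port BR/BR
[3] i4&i5  blt ld  -- pair
[4] i6  mul  -- RAW r1
[5] i7  sub  -- RAW r2
[6] i8  sll  -- RAW+WAW r3
[7] i9  ld  -- WAW r3
[8] i10  and  -- tail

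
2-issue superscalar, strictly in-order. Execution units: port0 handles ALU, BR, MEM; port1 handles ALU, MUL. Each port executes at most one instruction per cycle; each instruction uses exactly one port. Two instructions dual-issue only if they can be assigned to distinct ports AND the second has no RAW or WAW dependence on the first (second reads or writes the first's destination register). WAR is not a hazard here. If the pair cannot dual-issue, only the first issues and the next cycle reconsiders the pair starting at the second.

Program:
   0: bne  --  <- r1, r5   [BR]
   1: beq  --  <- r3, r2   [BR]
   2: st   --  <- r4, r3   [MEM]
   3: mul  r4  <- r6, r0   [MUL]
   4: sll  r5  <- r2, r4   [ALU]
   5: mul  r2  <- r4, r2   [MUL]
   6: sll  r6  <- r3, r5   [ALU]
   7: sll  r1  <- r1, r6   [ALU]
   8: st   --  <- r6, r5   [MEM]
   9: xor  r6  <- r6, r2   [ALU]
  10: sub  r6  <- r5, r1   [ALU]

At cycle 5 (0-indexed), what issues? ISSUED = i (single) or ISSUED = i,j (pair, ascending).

[0] i0  bne.BR  -- no-port BR/BR
[1] i1  beq.BR  -- no-port BR/MEM
[2] i2+i3  st.MEM/mul.MUL  -- pair
[3] i4+i5  sll.ALU/mul.MUL  -- pair
[4] i6  sll.ALU  -- RAW r6
[5] i7+i8  sll.ALU/st.MEM  -- pair
[6] i9  xor.ALU  -- WAW r6
[7] i10  sub.ALU  -- tail

ISSUED = 7,8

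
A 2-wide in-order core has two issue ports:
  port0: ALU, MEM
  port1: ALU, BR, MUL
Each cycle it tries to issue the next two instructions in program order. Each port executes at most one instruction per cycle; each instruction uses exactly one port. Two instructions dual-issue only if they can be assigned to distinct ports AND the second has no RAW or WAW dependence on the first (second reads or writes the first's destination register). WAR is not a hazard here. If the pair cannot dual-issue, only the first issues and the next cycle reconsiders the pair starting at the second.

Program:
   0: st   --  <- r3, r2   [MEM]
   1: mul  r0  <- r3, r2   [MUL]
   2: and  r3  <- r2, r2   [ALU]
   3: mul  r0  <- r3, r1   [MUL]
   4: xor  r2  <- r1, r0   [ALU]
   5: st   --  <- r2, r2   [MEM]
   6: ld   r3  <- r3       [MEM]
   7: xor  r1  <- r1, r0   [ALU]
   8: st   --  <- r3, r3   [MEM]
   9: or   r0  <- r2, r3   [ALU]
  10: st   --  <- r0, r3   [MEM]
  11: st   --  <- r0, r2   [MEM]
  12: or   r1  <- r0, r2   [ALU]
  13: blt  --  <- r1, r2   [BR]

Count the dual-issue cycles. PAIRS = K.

[0] i0/i1  st.MEM;mul.MUL  -- pair
[1] i2  and.ALU  -- RAW r3
[2] i3  mul.MUL  -- RAW r0
[3] i4  xor.ALU  -- RAW r2
[4] i5  st.MEM  -- no-port MEM/MEM
[5] i6/i7  ld.MEM;xor.ALU  -- pair
[6] i8/i9  st.MEM;or.ALU  -- pair
[7] i10  st.MEM  -- no-port MEM/MEM
[8] i11/i12  st.MEM;or.ALU  -- pair
[9] i13  blt.BR  -- tail

PAIRS = 4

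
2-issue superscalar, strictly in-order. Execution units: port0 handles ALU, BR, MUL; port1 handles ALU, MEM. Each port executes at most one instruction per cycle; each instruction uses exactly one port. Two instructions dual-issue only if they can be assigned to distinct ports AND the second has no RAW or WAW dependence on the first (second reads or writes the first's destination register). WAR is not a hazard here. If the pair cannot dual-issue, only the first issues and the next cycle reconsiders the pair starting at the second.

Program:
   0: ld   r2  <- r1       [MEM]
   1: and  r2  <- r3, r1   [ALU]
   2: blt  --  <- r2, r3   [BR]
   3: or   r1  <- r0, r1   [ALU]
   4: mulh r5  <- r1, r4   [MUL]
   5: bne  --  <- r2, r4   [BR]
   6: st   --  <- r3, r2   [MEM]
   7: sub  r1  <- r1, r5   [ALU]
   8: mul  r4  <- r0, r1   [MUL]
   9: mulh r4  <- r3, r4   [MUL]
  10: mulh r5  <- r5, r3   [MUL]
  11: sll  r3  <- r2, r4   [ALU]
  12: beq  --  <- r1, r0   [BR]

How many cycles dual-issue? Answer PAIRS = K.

c0: i0 ld.MEM  WAW r2
c1: i1 and.ALU  RAW r2
c2: i2+i3 blt.BR+or.ALU  2-wide
c3: i4 mulh.MUL  no-port MUL/BR
c4: i5+i6 bne.BR+st.MEM  2-wide
c5: i7 sub.ALU  RAW r1
c6: i8 mul.MUL  no-port MUL/MUL
c7: i9 mulh.MUL  no-port MUL/MUL
c8: i10+i11 mulh.MUL+sll.ALU  2-wide
c9: i12 beq.BR  tail

PAIRS = 3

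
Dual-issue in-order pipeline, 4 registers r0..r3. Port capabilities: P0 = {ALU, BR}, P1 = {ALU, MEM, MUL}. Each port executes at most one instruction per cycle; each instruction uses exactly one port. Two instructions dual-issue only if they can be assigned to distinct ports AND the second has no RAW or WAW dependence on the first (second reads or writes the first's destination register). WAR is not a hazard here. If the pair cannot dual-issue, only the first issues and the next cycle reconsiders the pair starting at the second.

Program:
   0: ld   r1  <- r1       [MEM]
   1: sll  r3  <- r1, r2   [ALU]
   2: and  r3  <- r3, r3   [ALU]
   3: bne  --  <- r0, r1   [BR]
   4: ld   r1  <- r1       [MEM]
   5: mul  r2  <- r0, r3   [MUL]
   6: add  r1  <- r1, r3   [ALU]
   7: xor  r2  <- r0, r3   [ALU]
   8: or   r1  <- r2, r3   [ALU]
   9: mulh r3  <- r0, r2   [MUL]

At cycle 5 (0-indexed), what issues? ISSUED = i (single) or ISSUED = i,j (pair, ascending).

#0 head=0: ld i0 RAW r1
#1 head=1: sll i1 RAW+WAW r3
#2 head=2: and bne i2/i3 pair
#3 head=4: ld i4 no-port MEM/MUL
#4 head=5: mul add i5/i6 pair
#5 head=7: xor i7 RAW r2
#6 head=8: or mulh i8/i9 pair

ISSUED = 7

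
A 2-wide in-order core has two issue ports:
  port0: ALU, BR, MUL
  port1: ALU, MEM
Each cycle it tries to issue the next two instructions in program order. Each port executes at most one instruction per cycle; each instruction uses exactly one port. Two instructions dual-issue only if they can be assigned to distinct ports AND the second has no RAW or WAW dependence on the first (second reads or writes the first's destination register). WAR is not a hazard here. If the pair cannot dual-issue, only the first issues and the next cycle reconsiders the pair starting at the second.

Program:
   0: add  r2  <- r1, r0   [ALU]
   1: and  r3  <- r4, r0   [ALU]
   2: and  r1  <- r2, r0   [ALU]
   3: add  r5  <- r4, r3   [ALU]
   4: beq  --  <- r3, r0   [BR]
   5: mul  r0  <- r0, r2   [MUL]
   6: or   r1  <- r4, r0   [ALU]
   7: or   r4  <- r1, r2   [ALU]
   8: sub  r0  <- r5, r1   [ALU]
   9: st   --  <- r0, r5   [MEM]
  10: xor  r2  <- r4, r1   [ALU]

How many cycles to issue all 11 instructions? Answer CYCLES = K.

CYCLES = 7

c0: i0,i1 add.ALU;and.ALU  2-wide
c1: i2,i3 and.ALU;add.ALU  2-wide
c2: i4 beq.BR  no-port BR/MUL
c3: i5 mul.MUL  RAW r0
c4: i6 or.ALU  RAW r1
c5: i7,i8 or.ALU;sub.ALU  2-wide
c6: i9,i10 st.MEM;xor.ALU  2-wide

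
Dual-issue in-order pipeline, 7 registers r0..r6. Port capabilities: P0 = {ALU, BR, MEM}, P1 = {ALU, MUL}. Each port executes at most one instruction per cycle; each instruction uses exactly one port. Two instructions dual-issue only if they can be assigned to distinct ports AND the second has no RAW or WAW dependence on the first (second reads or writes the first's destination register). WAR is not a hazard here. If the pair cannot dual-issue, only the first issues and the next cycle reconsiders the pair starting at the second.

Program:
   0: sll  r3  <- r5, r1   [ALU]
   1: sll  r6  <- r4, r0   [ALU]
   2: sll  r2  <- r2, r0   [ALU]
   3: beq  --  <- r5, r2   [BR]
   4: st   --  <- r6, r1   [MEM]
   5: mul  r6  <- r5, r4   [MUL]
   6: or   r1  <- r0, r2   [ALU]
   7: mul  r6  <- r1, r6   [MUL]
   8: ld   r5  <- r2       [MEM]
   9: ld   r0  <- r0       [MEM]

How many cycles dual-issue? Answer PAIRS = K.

[0] i0,i1  sll;sll  -- dual
[1] i2  sll  -- RAW r2
[2] i3  beq  -- no-port BR/MEM
[3] i4,i5  st;mul  -- dual
[4] i6  or  -- RAW r1
[5] i7,i8  mul;ld  -- dual
[6] i9  ld  -- tail

PAIRS = 3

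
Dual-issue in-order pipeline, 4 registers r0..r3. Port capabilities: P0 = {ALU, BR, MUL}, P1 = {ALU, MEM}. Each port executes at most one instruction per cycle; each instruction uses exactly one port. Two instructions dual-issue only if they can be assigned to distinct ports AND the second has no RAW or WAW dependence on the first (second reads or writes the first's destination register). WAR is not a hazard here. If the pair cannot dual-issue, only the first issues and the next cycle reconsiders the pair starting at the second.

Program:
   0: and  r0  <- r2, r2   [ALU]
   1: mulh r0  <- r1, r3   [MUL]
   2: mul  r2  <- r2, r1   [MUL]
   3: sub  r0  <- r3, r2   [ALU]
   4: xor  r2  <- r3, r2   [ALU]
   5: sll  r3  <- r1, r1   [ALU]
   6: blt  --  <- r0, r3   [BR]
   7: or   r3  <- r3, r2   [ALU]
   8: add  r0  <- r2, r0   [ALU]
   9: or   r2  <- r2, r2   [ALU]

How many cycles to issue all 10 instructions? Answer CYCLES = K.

  cy0 -> i0 (and.ALU) WAW r0
  cy1 -> i1 (mulh.MUL) no-port MUL/MUL
  cy2 -> i2 (mul.MUL) RAW r2
  cy3 -> i3&i4 (sub.ALU/xor.ALU) pair
  cy4 -> i5 (sll.ALU) RAW r3
  cy5 -> i6&i7 (blt.BR/or.ALU) pair
  cy6 -> i8&i9 (add.ALU/or.ALU) pair

CYCLES = 7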